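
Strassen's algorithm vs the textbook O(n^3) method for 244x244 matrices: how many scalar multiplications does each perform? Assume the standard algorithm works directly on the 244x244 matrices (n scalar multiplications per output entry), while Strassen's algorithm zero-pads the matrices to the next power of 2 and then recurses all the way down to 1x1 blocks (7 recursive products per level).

Matrix multiplication for 244x244 matrices:

Strassen's algorithm requires power-of-2 dimensions. Pad 244x244 to 256x256 (next power of 2).

Standard algorithm: 244^3 = 14526784 multiplications
Strassen's algorithm: 7^(log2(256)) = 7^8 = 5764801 multiplications
Savings: 14526784 - 5764801 = 8761983 multiplications

Standard: 14526784 multiplications (244^3). Strassen: 5764801 multiplications (7^8, after padding to 256x256). Strassen reduces 8 recursive multiplications to 7 at each level.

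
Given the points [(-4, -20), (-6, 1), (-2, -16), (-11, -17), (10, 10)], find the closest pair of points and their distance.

Computing all pairwise distances among 5 points:

d((-4, -20), (-6, 1)) = 21.095
d((-4, -20), (-2, -16)) = 4.4721 <-- minimum
d((-4, -20), (-11, -17)) = 7.6158
d((-4, -20), (10, 10)) = 33.1059
d((-6, 1), (-2, -16)) = 17.4642
d((-6, 1), (-11, -17)) = 18.6815
d((-6, 1), (10, 10)) = 18.3576
d((-2, -16), (-11, -17)) = 9.0554
d((-2, -16), (10, 10)) = 28.6356
d((-11, -17), (10, 10)) = 34.2053

Closest pair: (-4, -20) and (-2, -16) with distance 4.4721

The closest pair is (-4, -20) and (-2, -16) with Euclidean distance 4.4721. For 5 points, brute-force pairwise comparison is shown above. For large n, the divide-and-conquer algorithm (sort by x, recurse on halves, check the dividing strip) achieves O(n log n).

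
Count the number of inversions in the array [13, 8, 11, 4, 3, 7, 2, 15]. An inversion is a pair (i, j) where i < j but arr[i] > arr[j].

Finding inversions in [13, 8, 11, 4, 3, 7, 2, 15]:

(0, 1): arr[0]=13 > arr[1]=8
(0, 2): arr[0]=13 > arr[2]=11
(0, 3): arr[0]=13 > arr[3]=4
(0, 4): arr[0]=13 > arr[4]=3
(0, 5): arr[0]=13 > arr[5]=7
(0, 6): arr[0]=13 > arr[6]=2
(1, 3): arr[1]=8 > arr[3]=4
(1, 4): arr[1]=8 > arr[4]=3
(1, 5): arr[1]=8 > arr[5]=7
(1, 6): arr[1]=8 > arr[6]=2
(2, 3): arr[2]=11 > arr[3]=4
(2, 4): arr[2]=11 > arr[4]=3
(2, 5): arr[2]=11 > arr[5]=7
(2, 6): arr[2]=11 > arr[6]=2
(3, 4): arr[3]=4 > arr[4]=3
(3, 6): arr[3]=4 > arr[6]=2
(4, 6): arr[4]=3 > arr[6]=2
(5, 6): arr[5]=7 > arr[6]=2

Total inversions: 18

The array has 18 inversion(s): (0,1), (0,2), (0,3), (0,4), (0,5), (0,6), (1,3), (1,4), (1,5), (1,6), (2,3), (2,4), (2,5), (2,6), (3,4), (3,6), (4,6), (5,6). Each pair (i,j) satisfies i < j and arr[i] > arr[j].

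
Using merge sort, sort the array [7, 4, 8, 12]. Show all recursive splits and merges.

Merge sort trace:

Split: [7, 4, 8, 12] -> [7, 4] and [8, 12]
  Split: [7, 4] -> [7] and [4]
  Merge: [7] + [4] -> [4, 7]
  Split: [8, 12] -> [8] and [12]
  Merge: [8] + [12] -> [8, 12]
Merge: [4, 7] + [8, 12] -> [4, 7, 8, 12]

Final sorted array: [4, 7, 8, 12]

The merge sort proceeds by recursively splitting the array and merging sorted halves.
After all merges, the sorted array is [4, 7, 8, 12].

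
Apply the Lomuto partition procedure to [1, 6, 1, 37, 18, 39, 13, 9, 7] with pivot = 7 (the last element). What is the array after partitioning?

Lomuto partition with pivot = 7:

Initial array: [1, 6, 1, 37, 18, 39, 13, 9, 7]

arr[0]=1 <= 7: swap with position 0, array becomes [1, 6, 1, 37, 18, 39, 13, 9, 7]
arr[1]=6 <= 7: swap with position 1, array becomes [1, 6, 1, 37, 18, 39, 13, 9, 7]
arr[2]=1 <= 7: swap with position 2, array becomes [1, 6, 1, 37, 18, 39, 13, 9, 7]
arr[3]=37 > 7: no swap
arr[4]=18 > 7: no swap
arr[5]=39 > 7: no swap
arr[6]=13 > 7: no swap
arr[7]=9 > 7: no swap

Place pivot at position 3: [1, 6, 1, 7, 18, 39, 13, 9, 37]
Pivot position: 3

After partitioning with pivot 7, the array becomes [1, 6, 1, 7, 18, 39, 13, 9, 37]. The pivot is placed at index 3. All elements to the left of the pivot are <= 7, and all elements to the right are > 7.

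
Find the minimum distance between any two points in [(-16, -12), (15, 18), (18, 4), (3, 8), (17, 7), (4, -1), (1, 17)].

Computing all pairwise distances among 7 points:

d((-16, -12), (15, 18)) = 43.1393
d((-16, -12), (18, 4)) = 37.5766
d((-16, -12), (3, 8)) = 27.5862
d((-16, -12), (17, 7)) = 38.0789
d((-16, -12), (4, -1)) = 22.8254
d((-16, -12), (1, 17)) = 33.6155
d((15, 18), (18, 4)) = 14.3178
d((15, 18), (3, 8)) = 15.6205
d((15, 18), (17, 7)) = 11.1803
d((15, 18), (4, -1)) = 21.9545
d((15, 18), (1, 17)) = 14.0357
d((18, 4), (3, 8)) = 15.5242
d((18, 4), (17, 7)) = 3.1623 <-- minimum
d((18, 4), (4, -1)) = 14.8661
d((18, 4), (1, 17)) = 21.4009
d((3, 8), (17, 7)) = 14.0357
d((3, 8), (4, -1)) = 9.0554
d((3, 8), (1, 17)) = 9.2195
d((17, 7), (4, -1)) = 15.2643
d((17, 7), (1, 17)) = 18.868
d((4, -1), (1, 17)) = 18.2483

Closest pair: (18, 4) and (17, 7) with distance 3.1623

The closest pair is (18, 4) and (17, 7) with Euclidean distance 3.1623. For 7 points, brute-force pairwise comparison is shown above. For large n, the divide-and-conquer algorithm (sort by x, recurse on halves, check the dividing strip) achieves O(n log n).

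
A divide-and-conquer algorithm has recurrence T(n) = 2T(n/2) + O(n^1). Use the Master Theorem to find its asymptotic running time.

Master Theorem for T(n) = 2T(n/2) + O(n^1):

a = 2, b = 2, c = 1
log_b(a) = log_2(2) = 1.0000

Case 2: c = 1 = log_2(2) = 1.0000
T(n) = O(n^1 log n) = O(n log n)

For T(n) = 2T(n/2) + O(n^1): log_2(2) = 1.0000. This is Case 2 of the Master Theorem (c = log_b(a), equal work at all levels), giving O(n log n).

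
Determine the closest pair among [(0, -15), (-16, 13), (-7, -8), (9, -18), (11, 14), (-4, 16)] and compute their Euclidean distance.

Computing all pairwise distances among 6 points:

d((0, -15), (-16, 13)) = 32.249
d((0, -15), (-7, -8)) = 9.8995
d((0, -15), (9, -18)) = 9.4868 <-- minimum
d((0, -15), (11, 14)) = 31.0161
d((0, -15), (-4, 16)) = 31.257
d((-16, 13), (-7, -8)) = 22.8473
d((-16, 13), (9, -18)) = 39.8246
d((-16, 13), (11, 14)) = 27.0185
d((-16, 13), (-4, 16)) = 12.3693
d((-7, -8), (9, -18)) = 18.868
d((-7, -8), (11, 14)) = 28.4253
d((-7, -8), (-4, 16)) = 24.1868
d((9, -18), (11, 14)) = 32.0624
d((9, -18), (-4, 16)) = 36.4005
d((11, 14), (-4, 16)) = 15.1327

Closest pair: (0, -15) and (9, -18) with distance 9.4868

The closest pair is (0, -15) and (9, -18) with Euclidean distance 9.4868. For 6 points, brute-force pairwise comparison is shown above. For large n, the divide-and-conquer algorithm (sort by x, recurse on halves, check the dividing strip) achieves O(n log n).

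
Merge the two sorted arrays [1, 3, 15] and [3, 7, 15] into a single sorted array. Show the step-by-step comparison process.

Merging process:

Compare 1 vs 3: take 1 from left. Merged: [1]
Compare 3 vs 3: take 3 from left. Merged: [1, 3]
Compare 15 vs 3: take 3 from right. Merged: [1, 3, 3]
Compare 15 vs 7: take 7 from right. Merged: [1, 3, 3, 7]
Compare 15 vs 15: take 15 from left. Merged: [1, 3, 3, 7, 15]
Append remaining from right: [15]. Merged: [1, 3, 3, 7, 15, 15]

Final merged array: [1, 3, 3, 7, 15, 15]
Total comparisons: 5

The merged array is [1, 3, 3, 7, 15, 15], requiring 5 comparisons. The merge step runs in O(n) time where n is the total number of elements.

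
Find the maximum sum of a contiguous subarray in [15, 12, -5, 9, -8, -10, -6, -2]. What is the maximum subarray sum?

Using Kadane's algorithm on [15, 12, -5, 9, -8, -10, -6, -2]:

Scanning through the array:
Position 1 (value 12): max_ending_here = 27, max_so_far = 27
Position 2 (value -5): max_ending_here = 22, max_so_far = 27
Position 3 (value 9): max_ending_here = 31, max_so_far = 31
Position 4 (value -8): max_ending_here = 23, max_so_far = 31
Position 5 (value -10): max_ending_here = 13, max_so_far = 31
Position 6 (value -6): max_ending_here = 7, max_so_far = 31
Position 7 (value -2): max_ending_here = 5, max_so_far = 31

Maximum subarray: [15, 12, -5, 9]
Maximum sum: 31

The maximum subarray is [15, 12, -5, 9] with sum 31. This subarray runs from index 0 to index 3.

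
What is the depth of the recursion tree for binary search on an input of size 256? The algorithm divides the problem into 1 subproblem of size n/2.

For divide and conquer with division factor 2:

Problem sizes at each level:
Level 0: 256
Level 1: 128
Level 2: 64
Level 3: 32
Level 4: 16
Level 5: 8
Level 6: 4
Level 7: 2
Level 8: 1

The root is level 0 and the size-1 base case is level 8 (the tree spans levels 0 through 8, i.e. 9 levels counting the root), so the depth is the number of divisions: log_2(256) = 8

The recursion tree depth is log_2(256) = 8. At each level, the problem size is divided by 2, so it takes 8 divisions to reduce to a base case of size 1. The algorithm makes 1 recursive call at each level.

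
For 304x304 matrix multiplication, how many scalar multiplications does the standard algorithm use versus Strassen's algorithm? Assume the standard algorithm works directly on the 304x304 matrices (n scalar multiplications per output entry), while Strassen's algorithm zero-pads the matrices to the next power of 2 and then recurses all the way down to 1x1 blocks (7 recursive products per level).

Matrix multiplication for 304x304 matrices:

Strassen's algorithm requires power-of-2 dimensions. Pad 304x304 to 512x512 (next power of 2).

Standard algorithm: 304^3 = 28094464 multiplications
Strassen's algorithm: 7^(log2(512)) = 7^9 = 40353607 multiplications
Difference: 28094464 - 40353607 = -12259143 (Strassen uses MORE here due to padding overhead — for small or just-over-power-of-2 n, padding can outweigh the per-level savings)

Standard: 28094464 multiplications (304^3). Strassen: 40353607 multiplications (7^9, after padding to 512x512). Strassen reduces 8 recursive multiplications to 7 at each level.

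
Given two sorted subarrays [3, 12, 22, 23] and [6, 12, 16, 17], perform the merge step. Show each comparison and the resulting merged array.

Merging process:

Compare 3 vs 6: take 3 from left. Merged: [3]
Compare 12 vs 6: take 6 from right. Merged: [3, 6]
Compare 12 vs 12: take 12 from left. Merged: [3, 6, 12]
Compare 22 vs 12: take 12 from right. Merged: [3, 6, 12, 12]
Compare 22 vs 16: take 16 from right. Merged: [3, 6, 12, 12, 16]
Compare 22 vs 17: take 17 from right. Merged: [3, 6, 12, 12, 16, 17]
Append remaining from left: [22, 23]. Merged: [3, 6, 12, 12, 16, 17, 22, 23]

Final merged array: [3, 6, 12, 12, 16, 17, 22, 23]
Total comparisons: 6

The merged array is [3, 6, 12, 12, 16, 17, 22, 23], requiring 6 comparisons. The merge step runs in O(n) time where n is the total number of elements.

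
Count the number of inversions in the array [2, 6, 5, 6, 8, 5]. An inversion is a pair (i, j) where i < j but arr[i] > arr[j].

Finding inversions in [2, 6, 5, 6, 8, 5]:

(1, 2): arr[1]=6 > arr[2]=5
(1, 5): arr[1]=6 > arr[5]=5
(3, 5): arr[3]=6 > arr[5]=5
(4, 5): arr[4]=8 > arr[5]=5

Total inversions: 4

The array has 4 inversion(s): (1,2), (1,5), (3,5), (4,5). Each pair (i,j) satisfies i < j and arr[i] > arr[j].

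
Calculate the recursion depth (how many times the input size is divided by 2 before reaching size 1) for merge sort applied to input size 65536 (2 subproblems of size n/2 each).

For divide and conquer with division factor 2:

Problem sizes at each level:
Level 0: 65536
Level 1: 32768
Level 2: 16384
Level 3: 8192
Level 4: 4096
Level 5: 2048
Level 6: 1024
Level 7: 512
Level 8: 256
Level 9: 128
Level 10: 64
Level 11: 32
Level 12: 16
Level 13: 8
Level 14: 4
Level 15: 2
Level 16: 1

The root is level 0 and the size-1 base case is level 16 (the tree spans levels 0 through 16, i.e. 17 levels counting the root), so the depth is the number of divisions: log_2(65536) = 16

The recursion tree depth is log_2(65536) = 16. At each level, the problem size is divided by 2, so it takes 16 divisions to reduce to a base case of size 1. The algorithm makes 2 recursive calls at each level.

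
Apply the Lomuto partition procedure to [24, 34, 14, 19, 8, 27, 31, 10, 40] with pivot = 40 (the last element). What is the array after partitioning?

Lomuto partition with pivot = 40:

Initial array: [24, 34, 14, 19, 8, 27, 31, 10, 40]

arr[0]=24 <= 40: swap with position 0, array becomes [24, 34, 14, 19, 8, 27, 31, 10, 40]
arr[1]=34 <= 40: swap with position 1, array becomes [24, 34, 14, 19, 8, 27, 31, 10, 40]
arr[2]=14 <= 40: swap with position 2, array becomes [24, 34, 14, 19, 8, 27, 31, 10, 40]
arr[3]=19 <= 40: swap with position 3, array becomes [24, 34, 14, 19, 8, 27, 31, 10, 40]
arr[4]=8 <= 40: swap with position 4, array becomes [24, 34, 14, 19, 8, 27, 31, 10, 40]
arr[5]=27 <= 40: swap with position 5, array becomes [24, 34, 14, 19, 8, 27, 31, 10, 40]
arr[6]=31 <= 40: swap with position 6, array becomes [24, 34, 14, 19, 8, 27, 31, 10, 40]
arr[7]=10 <= 40: swap with position 7, array becomes [24, 34, 14, 19, 8, 27, 31, 10, 40]

Place pivot at position 8: [24, 34, 14, 19, 8, 27, 31, 10, 40]
Pivot position: 8

After partitioning with pivot 40, the array becomes [24, 34, 14, 19, 8, 27, 31, 10, 40]. The pivot is placed at index 8. All elements to the left of the pivot are <= 40, and all elements to the right are > 40.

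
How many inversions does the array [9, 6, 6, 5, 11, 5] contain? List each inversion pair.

Finding inversions in [9, 6, 6, 5, 11, 5]:

(0, 1): arr[0]=9 > arr[1]=6
(0, 2): arr[0]=9 > arr[2]=6
(0, 3): arr[0]=9 > arr[3]=5
(0, 5): arr[0]=9 > arr[5]=5
(1, 3): arr[1]=6 > arr[3]=5
(1, 5): arr[1]=6 > arr[5]=5
(2, 3): arr[2]=6 > arr[3]=5
(2, 5): arr[2]=6 > arr[5]=5
(4, 5): arr[4]=11 > arr[5]=5

Total inversions: 9

The array has 9 inversion(s): (0,1), (0,2), (0,3), (0,5), (1,3), (1,5), (2,3), (2,5), (4,5). Each pair (i,j) satisfies i < j and arr[i] > arr[j].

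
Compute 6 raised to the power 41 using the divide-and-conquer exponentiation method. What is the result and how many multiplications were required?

Computing 6^41 by squaring (build up from 6^1; each line after the first costs one multiplication):

6^1 = 6
6^2 = (6^1)^2 = 6^2 = 36
6^4 = (6^2)^2 = 36^2 = 1296
6^5 = 6 * 6^4 = 6 * 1296 = 7776
6^10 = (6^5)^2 = 7776^2 = 60466176
6^20 = (6^10)^2 = 60466176^2 = 3656158440062976
6^40 = (6^20)^2 = 3656158440062976^2 = 13367494538843734067838845976576
6^41 = 6 * 6^40 = 6 * 13367494538843734067838845976576 = 80204967233062404407033075859456

Result: 80204967233062404407033075859456
Multiplications needed: 7 (7 lines after 6^1)

6^41 = 80204967233062404407033075859456. Using exponentiation by squaring, this requires 7 multiplications. The key idea: if the exponent is even, square the half-power; if odd, multiply by the base once.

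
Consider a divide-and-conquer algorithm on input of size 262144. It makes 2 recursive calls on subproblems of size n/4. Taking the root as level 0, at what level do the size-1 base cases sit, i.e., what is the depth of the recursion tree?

For divide and conquer with division factor 4:

Problem sizes at each level:
Level 0: 262144
Level 1: 65536
Level 2: 16384
Level 3: 4096
Level 4: 1024
Level 5: 256
Level 6: 64
Level 7: 16
Level 8: 4
Level 9: 1

The root is level 0 and the size-1 base case is level 9 (the tree spans levels 0 through 9, i.e. 10 levels counting the root), so the depth is the number of divisions: log_4(262144) = 9

The recursion tree depth is log_4(262144) = 9. At each level, the problem size is divided by 4, so it takes 9 divisions to reduce to a base case of size 1. The algorithm makes 2 recursive calls at each level.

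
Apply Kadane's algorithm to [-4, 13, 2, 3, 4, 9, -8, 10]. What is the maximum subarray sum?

Using Kadane's algorithm on [-4, 13, 2, 3, 4, 9, -8, 10]:

Scanning through the array:
Position 1 (value 13): max_ending_here = 13, max_so_far = 13
Position 2 (value 2): max_ending_here = 15, max_so_far = 15
Position 3 (value 3): max_ending_here = 18, max_so_far = 18
Position 4 (value 4): max_ending_here = 22, max_so_far = 22
Position 5 (value 9): max_ending_here = 31, max_so_far = 31
Position 6 (value -8): max_ending_here = 23, max_so_far = 31
Position 7 (value 10): max_ending_here = 33, max_so_far = 33

Maximum subarray: [13, 2, 3, 4, 9, -8, 10]
Maximum sum: 33

The maximum subarray is [13, 2, 3, 4, 9, -8, 10] with sum 33. This subarray runs from index 1 to index 7.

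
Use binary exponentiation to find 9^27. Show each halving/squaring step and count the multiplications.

Computing 9^27 by squaring (build up from 9^1; each line after the first costs one multiplication):

9^1 = 9
9^2 = (9^1)^2 = 9^2 = 81
9^3 = 9 * 9^2 = 9 * 81 = 729
9^6 = (9^3)^2 = 729^2 = 531441
9^12 = (9^6)^2 = 531441^2 = 282429536481
9^13 = 9 * 9^12 = 9 * 282429536481 = 2541865828329
9^26 = (9^13)^2 = 2541865828329^2 = 6461081889226673298932241
9^27 = 9 * 9^26 = 9 * 6461081889226673298932241 = 58149737003040059690390169

Result: 58149737003040059690390169
Multiplications needed: 7 (7 lines after 9^1)

9^27 = 58149737003040059690390169. Using exponentiation by squaring, this requires 7 multiplications. The key idea: if the exponent is even, square the half-power; if odd, multiply by the base once.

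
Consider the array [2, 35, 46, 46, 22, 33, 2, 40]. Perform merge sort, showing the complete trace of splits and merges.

Merge sort trace:

Split: [2, 35, 46, 46, 22, 33, 2, 40] -> [2, 35, 46, 46] and [22, 33, 2, 40]
  Split: [2, 35, 46, 46] -> [2, 35] and [46, 46]
    Split: [2, 35] -> [2] and [35]
    Merge: [2] + [35] -> [2, 35]
    Split: [46, 46] -> [46] and [46]
    Merge: [46] + [46] -> [46, 46]
  Merge: [2, 35] + [46, 46] -> [2, 35, 46, 46]
  Split: [22, 33, 2, 40] -> [22, 33] and [2, 40]
    Split: [22, 33] -> [22] and [33]
    Merge: [22] + [33] -> [22, 33]
    Split: [2, 40] -> [2] and [40]
    Merge: [2] + [40] -> [2, 40]
  Merge: [22, 33] + [2, 40] -> [2, 22, 33, 40]
Merge: [2, 35, 46, 46] + [2, 22, 33, 40] -> [2, 2, 22, 33, 35, 40, 46, 46]

Final sorted array: [2, 2, 22, 33, 35, 40, 46, 46]

The merge sort proceeds by recursively splitting the array and merging sorted halves.
After all merges, the sorted array is [2, 2, 22, 33, 35, 40, 46, 46].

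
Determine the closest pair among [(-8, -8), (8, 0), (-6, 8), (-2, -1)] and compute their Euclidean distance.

Computing all pairwise distances among 4 points:

d((-8, -8), (8, 0)) = 17.8885
d((-8, -8), (-6, 8)) = 16.1245
d((-8, -8), (-2, -1)) = 9.2195 <-- minimum
d((8, 0), (-6, 8)) = 16.1245
d((8, 0), (-2, -1)) = 10.0499
d((-6, 8), (-2, -1)) = 9.8489

Closest pair: (-8, -8) and (-2, -1) with distance 9.2195

The closest pair is (-8, -8) and (-2, -1) with Euclidean distance 9.2195. For 4 points, brute-force pairwise comparison is shown above. For large n, the divide-and-conquer algorithm (sort by x, recurse on halves, check the dividing strip) achieves O(n log n).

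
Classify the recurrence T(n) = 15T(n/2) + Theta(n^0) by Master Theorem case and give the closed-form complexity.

Master Theorem for T(n) = 15T(n/2) + O(n^0):

a = 15, b = 2, c = 0
log_b(a) = log_2(15) = 3.9069

Case 1: c = 0 < log_2(15) = 3.9069
T(n) = O(n^(log_2 15))

For T(n) = 15T(n/2) + O(n^0): log_2(15) = 3.9069. This is Case 1 of the Master Theorem (c < log_b(a), work dominated by leaves), giving O(n^(log_2 15)).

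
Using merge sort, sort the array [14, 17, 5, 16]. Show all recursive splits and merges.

Merge sort trace:

Split: [14, 17, 5, 16] -> [14, 17] and [5, 16]
  Split: [14, 17] -> [14] and [17]
  Merge: [14] + [17] -> [14, 17]
  Split: [5, 16] -> [5] and [16]
  Merge: [5] + [16] -> [5, 16]
Merge: [14, 17] + [5, 16] -> [5, 14, 16, 17]

Final sorted array: [5, 14, 16, 17]

The merge sort proceeds by recursively splitting the array and merging sorted halves.
After all merges, the sorted array is [5, 14, 16, 17].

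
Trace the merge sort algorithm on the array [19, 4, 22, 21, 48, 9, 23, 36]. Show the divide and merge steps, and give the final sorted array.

Merge sort trace:

Split: [19, 4, 22, 21, 48, 9, 23, 36] -> [19, 4, 22, 21] and [48, 9, 23, 36]
  Split: [19, 4, 22, 21] -> [19, 4] and [22, 21]
    Split: [19, 4] -> [19] and [4]
    Merge: [19] + [4] -> [4, 19]
    Split: [22, 21] -> [22] and [21]
    Merge: [22] + [21] -> [21, 22]
  Merge: [4, 19] + [21, 22] -> [4, 19, 21, 22]
  Split: [48, 9, 23, 36] -> [48, 9] and [23, 36]
    Split: [48, 9] -> [48] and [9]
    Merge: [48] + [9] -> [9, 48]
    Split: [23, 36] -> [23] and [36]
    Merge: [23] + [36] -> [23, 36]
  Merge: [9, 48] + [23, 36] -> [9, 23, 36, 48]
Merge: [4, 19, 21, 22] + [9, 23, 36, 48] -> [4, 9, 19, 21, 22, 23, 36, 48]

Final sorted array: [4, 9, 19, 21, 22, 23, 36, 48]

The merge sort proceeds by recursively splitting the array and merging sorted halves.
After all merges, the sorted array is [4, 9, 19, 21, 22, 23, 36, 48].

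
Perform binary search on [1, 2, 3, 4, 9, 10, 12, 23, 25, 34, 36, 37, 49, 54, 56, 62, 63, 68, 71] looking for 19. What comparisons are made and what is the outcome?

Binary search for 19 in [1, 2, 3, 4, 9, 10, 12, 23, 25, 34, 36, 37, 49, 54, 56, 62, 63, 68, 71]:

lo=0, hi=18, mid=9, arr[mid]=34 -> 34 > 19, search left half
lo=0, hi=8, mid=4, arr[mid]=9 -> 9 < 19, search right half
lo=5, hi=8, mid=6, arr[mid]=12 -> 12 < 19, search right half
lo=7, hi=8, mid=7, arr[mid]=23 -> 23 > 19, search left half
lo=7 > hi=6, target 19 not found

Binary search determines that 19 is not in the array after 4 comparisons. The search space was exhausted without finding the target.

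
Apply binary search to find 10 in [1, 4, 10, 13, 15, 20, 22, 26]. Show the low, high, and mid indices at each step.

Binary search for 10 in [1, 4, 10, 13, 15, 20, 22, 26]:

lo=0, hi=7, mid=3, arr[mid]=13 -> 13 > 10, search left half
lo=0, hi=2, mid=1, arr[mid]=4 -> 4 < 10, search right half
lo=2, hi=2, mid=2, arr[mid]=10 -> Found target at index 2!

Binary search finds 10 at index 2 after 3 comparisons. The search repeatedly halves the search space by comparing with the middle element.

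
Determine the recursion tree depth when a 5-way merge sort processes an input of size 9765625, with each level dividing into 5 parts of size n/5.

For divide and conquer with division factor 5:

Problem sizes at each level:
Level 0: 9765625
Level 1: 1953125
Level 2: 390625
Level 3: 78125
Level 4: 15625
Level 5: 3125
Level 6: 625
Level 7: 125
Level 8: 25
Level 9: 5
Level 10: 1

The root is level 0 and the size-1 base case is level 10 (the tree spans levels 0 through 10, i.e. 11 levels counting the root), so the depth is the number of divisions: log_5(9765625) = 10

The recursion tree depth is log_5(9765625) = 10. At each level, the problem size is divided by 5, so it takes 10 divisions to reduce to a base case of size 1. The algorithm makes 5 recursive calls at each level.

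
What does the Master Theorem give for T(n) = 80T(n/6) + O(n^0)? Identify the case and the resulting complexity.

Master Theorem for T(n) = 80T(n/6) + O(n^0):

a = 80, b = 6, c = 0
log_b(a) = log_6(80) = 2.4457

Case 1: c = 0 < log_6(80) = 2.4457
T(n) = O(n^(log_6 80))

For T(n) = 80T(n/6) + O(n^0): log_6(80) = 2.4457. This is Case 1 of the Master Theorem (c < log_b(a), work dominated by leaves), giving O(n^(log_6 80)).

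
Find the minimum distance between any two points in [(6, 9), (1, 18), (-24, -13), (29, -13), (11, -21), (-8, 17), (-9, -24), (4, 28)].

Computing all pairwise distances among 8 points:

d((6, 9), (1, 18)) = 10.2956
d((6, 9), (-24, -13)) = 37.2022
d((6, 9), (29, -13)) = 31.8277
d((6, 9), (11, -21)) = 30.4138
d((6, 9), (-8, 17)) = 16.1245
d((6, 9), (-9, -24)) = 36.2491
d((6, 9), (4, 28)) = 19.105
d((1, 18), (-24, -13)) = 39.8246
d((1, 18), (29, -13)) = 41.7732
d((1, 18), (11, -21)) = 40.2616
d((1, 18), (-8, 17)) = 9.0554 <-- minimum
d((1, 18), (-9, -24)) = 43.1741
d((1, 18), (4, 28)) = 10.4403
d((-24, -13), (29, -13)) = 53.0
d((-24, -13), (11, -21)) = 35.9026
d((-24, -13), (-8, 17)) = 34.0
d((-24, -13), (-9, -24)) = 18.6011
d((-24, -13), (4, 28)) = 49.6488
d((29, -13), (11, -21)) = 19.6977
d((29, -13), (-8, 17)) = 47.634
d((29, -13), (-9, -24)) = 39.5601
d((29, -13), (4, 28)) = 48.0208
d((11, -21), (-8, 17)) = 42.4853
d((11, -21), (-9, -24)) = 20.2237
d((11, -21), (4, 28)) = 49.4975
d((-8, 17), (-9, -24)) = 41.0122
d((-8, 17), (4, 28)) = 16.2788
d((-9, -24), (4, 28)) = 53.6004

Closest pair: (1, 18) and (-8, 17) with distance 9.0554

The closest pair is (1, 18) and (-8, 17) with Euclidean distance 9.0554. For 8 points, brute-force pairwise comparison is shown above. For large n, the divide-and-conquer algorithm (sort by x, recurse on halves, check the dividing strip) achieves O(n log n).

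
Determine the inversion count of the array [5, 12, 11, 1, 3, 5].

Finding inversions in [5, 12, 11, 1, 3, 5]:

(0, 3): arr[0]=5 > arr[3]=1
(0, 4): arr[0]=5 > arr[4]=3
(1, 2): arr[1]=12 > arr[2]=11
(1, 3): arr[1]=12 > arr[3]=1
(1, 4): arr[1]=12 > arr[4]=3
(1, 5): arr[1]=12 > arr[5]=5
(2, 3): arr[2]=11 > arr[3]=1
(2, 4): arr[2]=11 > arr[4]=3
(2, 5): arr[2]=11 > arr[5]=5

Total inversions: 9

The array has 9 inversion(s): (0,3), (0,4), (1,2), (1,3), (1,4), (1,5), (2,3), (2,4), (2,5). Each pair (i,j) satisfies i < j and arr[i] > arr[j].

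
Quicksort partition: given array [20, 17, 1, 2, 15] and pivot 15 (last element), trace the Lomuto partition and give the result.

Lomuto partition with pivot = 15:

Initial array: [20, 17, 1, 2, 15]

arr[0]=20 > 15: no swap
arr[1]=17 > 15: no swap
arr[2]=1 <= 15: swap with position 0, array becomes [1, 17, 20, 2, 15]
arr[3]=2 <= 15: swap with position 1, array becomes [1, 2, 20, 17, 15]

Place pivot at position 2: [1, 2, 15, 17, 20]
Pivot position: 2

After partitioning with pivot 15, the array becomes [1, 2, 15, 17, 20]. The pivot is placed at index 2. All elements to the left of the pivot are <= 15, and all elements to the right are > 15.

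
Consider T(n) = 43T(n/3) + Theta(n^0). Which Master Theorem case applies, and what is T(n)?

Master Theorem for T(n) = 43T(n/3) + O(n^0):

a = 43, b = 3, c = 0
log_b(a) = log_3(43) = 3.4236

Case 1: c = 0 < log_3(43) = 3.4236
T(n) = O(n^(log_3 43))

For T(n) = 43T(n/3) + O(n^0): log_3(43) = 3.4236. This is Case 1 of the Master Theorem (c < log_b(a), work dominated by leaves), giving O(n^(log_3 43)).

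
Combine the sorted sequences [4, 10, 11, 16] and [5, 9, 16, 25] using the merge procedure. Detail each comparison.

Merging process:

Compare 4 vs 5: take 4 from left. Merged: [4]
Compare 10 vs 5: take 5 from right. Merged: [4, 5]
Compare 10 vs 9: take 9 from right. Merged: [4, 5, 9]
Compare 10 vs 16: take 10 from left. Merged: [4, 5, 9, 10]
Compare 11 vs 16: take 11 from left. Merged: [4, 5, 9, 10, 11]
Compare 16 vs 16: take 16 from left. Merged: [4, 5, 9, 10, 11, 16]
Append remaining from right: [16, 25]. Merged: [4, 5, 9, 10, 11, 16, 16, 25]

Final merged array: [4, 5, 9, 10, 11, 16, 16, 25]
Total comparisons: 6

The merged array is [4, 5, 9, 10, 11, 16, 16, 25], requiring 6 comparisons. The merge step runs in O(n) time where n is the total number of elements.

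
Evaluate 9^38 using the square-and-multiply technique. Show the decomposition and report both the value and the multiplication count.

Computing 9^38 by squaring (build up from 9^1; each line after the first costs one multiplication):

9^1 = 9
9^2 = (9^1)^2 = 9^2 = 81
9^4 = (9^2)^2 = 81^2 = 6561
9^8 = (9^4)^2 = 6561^2 = 43046721
9^9 = 9 * 9^8 = 9 * 43046721 = 387420489
9^18 = (9^9)^2 = 387420489^2 = 150094635296999121
9^19 = 9 * 9^18 = 9 * 150094635296999121 = 1350851717672992089
9^38 = (9^19)^2 = 1350851717672992089^2 = 1824800363140073127359051977856583921

Result: 1824800363140073127359051977856583921
Multiplications needed: 7 (7 lines after 9^1)

9^38 = 1824800363140073127359051977856583921. Using exponentiation by squaring, this requires 7 multiplications. The key idea: if the exponent is even, square the half-power; if odd, multiply by the base once.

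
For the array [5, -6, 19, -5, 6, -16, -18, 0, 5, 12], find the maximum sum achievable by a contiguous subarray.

Using Kadane's algorithm on [5, -6, 19, -5, 6, -16, -18, 0, 5, 12]:

Scanning through the array:
Position 1 (value -6): max_ending_here = -1, max_so_far = 5
Position 2 (value 19): max_ending_here = 19, max_so_far = 19
Position 3 (value -5): max_ending_here = 14, max_so_far = 19
Position 4 (value 6): max_ending_here = 20, max_so_far = 20
Position 5 (value -16): max_ending_here = 4, max_so_far = 20
Position 6 (value -18): max_ending_here = -14, max_so_far = 20
Position 7 (value 0): max_ending_here = 0, max_so_far = 20
Position 8 (value 5): max_ending_here = 5, max_so_far = 20
Position 9 (value 12): max_ending_here = 17, max_so_far = 20

Maximum subarray: [19, -5, 6]
Maximum sum: 20

The maximum subarray is [19, -5, 6] with sum 20. This subarray runs from index 2 to index 4.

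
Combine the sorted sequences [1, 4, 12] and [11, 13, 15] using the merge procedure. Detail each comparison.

Merging process:

Compare 1 vs 11: take 1 from left. Merged: [1]
Compare 4 vs 11: take 4 from left. Merged: [1, 4]
Compare 12 vs 11: take 11 from right. Merged: [1, 4, 11]
Compare 12 vs 13: take 12 from left. Merged: [1, 4, 11, 12]
Append remaining from right: [13, 15]. Merged: [1, 4, 11, 12, 13, 15]

Final merged array: [1, 4, 11, 12, 13, 15]
Total comparisons: 4

The merged array is [1, 4, 11, 12, 13, 15], requiring 4 comparisons. The merge step runs in O(n) time where n is the total number of elements.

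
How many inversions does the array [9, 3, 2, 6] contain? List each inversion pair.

Finding inversions in [9, 3, 2, 6]:

(0, 1): arr[0]=9 > arr[1]=3
(0, 2): arr[0]=9 > arr[2]=2
(0, 3): arr[0]=9 > arr[3]=6
(1, 2): arr[1]=3 > arr[2]=2

Total inversions: 4

The array has 4 inversion(s): (0,1), (0,2), (0,3), (1,2). Each pair (i,j) satisfies i < j and arr[i] > arr[j].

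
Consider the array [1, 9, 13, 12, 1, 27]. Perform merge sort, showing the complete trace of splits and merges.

Merge sort trace:

Split: [1, 9, 13, 12, 1, 27] -> [1, 9, 13] and [12, 1, 27]
  Split: [1, 9, 13] -> [1] and [9, 13]
    Split: [9, 13] -> [9] and [13]
    Merge: [9] + [13] -> [9, 13]
  Merge: [1] + [9, 13] -> [1, 9, 13]
  Split: [12, 1, 27] -> [12] and [1, 27]
    Split: [1, 27] -> [1] and [27]
    Merge: [1] + [27] -> [1, 27]
  Merge: [12] + [1, 27] -> [1, 12, 27]
Merge: [1, 9, 13] + [1, 12, 27] -> [1, 1, 9, 12, 13, 27]

Final sorted array: [1, 1, 9, 12, 13, 27]

The merge sort proceeds by recursively splitting the array and merging sorted halves.
After all merges, the sorted array is [1, 1, 9, 12, 13, 27].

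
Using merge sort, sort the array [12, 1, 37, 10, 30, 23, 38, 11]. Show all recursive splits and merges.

Merge sort trace:

Split: [12, 1, 37, 10, 30, 23, 38, 11] -> [12, 1, 37, 10] and [30, 23, 38, 11]
  Split: [12, 1, 37, 10] -> [12, 1] and [37, 10]
    Split: [12, 1] -> [12] and [1]
    Merge: [12] + [1] -> [1, 12]
    Split: [37, 10] -> [37] and [10]
    Merge: [37] + [10] -> [10, 37]
  Merge: [1, 12] + [10, 37] -> [1, 10, 12, 37]
  Split: [30, 23, 38, 11] -> [30, 23] and [38, 11]
    Split: [30, 23] -> [30] and [23]
    Merge: [30] + [23] -> [23, 30]
    Split: [38, 11] -> [38] and [11]
    Merge: [38] + [11] -> [11, 38]
  Merge: [23, 30] + [11, 38] -> [11, 23, 30, 38]
Merge: [1, 10, 12, 37] + [11, 23, 30, 38] -> [1, 10, 11, 12, 23, 30, 37, 38]

Final sorted array: [1, 10, 11, 12, 23, 30, 37, 38]

The merge sort proceeds by recursively splitting the array and merging sorted halves.
After all merges, the sorted array is [1, 10, 11, 12, 23, 30, 37, 38].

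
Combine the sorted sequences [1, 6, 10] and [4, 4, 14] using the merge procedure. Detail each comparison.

Merging process:

Compare 1 vs 4: take 1 from left. Merged: [1]
Compare 6 vs 4: take 4 from right. Merged: [1, 4]
Compare 6 vs 4: take 4 from right. Merged: [1, 4, 4]
Compare 6 vs 14: take 6 from left. Merged: [1, 4, 4, 6]
Compare 10 vs 14: take 10 from left. Merged: [1, 4, 4, 6, 10]
Append remaining from right: [14]. Merged: [1, 4, 4, 6, 10, 14]

Final merged array: [1, 4, 4, 6, 10, 14]
Total comparisons: 5

The merged array is [1, 4, 4, 6, 10, 14], requiring 5 comparisons. The merge step runs in O(n) time where n is the total number of elements.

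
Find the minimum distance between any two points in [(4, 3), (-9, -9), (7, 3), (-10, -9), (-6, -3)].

Computing all pairwise distances among 5 points:

d((4, 3), (-9, -9)) = 17.6918
d((4, 3), (7, 3)) = 3.0
d((4, 3), (-10, -9)) = 18.4391
d((4, 3), (-6, -3)) = 11.6619
d((-9, -9), (7, 3)) = 20.0
d((-9, -9), (-10, -9)) = 1.0 <-- minimum
d((-9, -9), (-6, -3)) = 6.7082
d((7, 3), (-10, -9)) = 20.8087
d((7, 3), (-6, -3)) = 14.3178
d((-10, -9), (-6, -3)) = 7.2111

Closest pair: (-9, -9) and (-10, -9) with distance 1.0

The closest pair is (-9, -9) and (-10, -9) with Euclidean distance 1.0. For 5 points, brute-force pairwise comparison is shown above. For large n, the divide-and-conquer algorithm (sort by x, recurse on halves, check the dividing strip) achieves O(n log n).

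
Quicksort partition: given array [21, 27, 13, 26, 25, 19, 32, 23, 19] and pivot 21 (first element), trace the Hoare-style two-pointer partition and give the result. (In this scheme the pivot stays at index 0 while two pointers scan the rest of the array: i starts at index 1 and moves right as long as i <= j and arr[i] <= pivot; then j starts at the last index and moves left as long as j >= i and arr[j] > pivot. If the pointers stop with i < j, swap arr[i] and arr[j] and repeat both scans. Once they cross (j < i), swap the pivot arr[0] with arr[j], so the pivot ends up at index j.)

Hoare-style two-pointer partition with pivot = 21:

Initial array: [21, 27, 13, 26, 25, 19, 32, 23, 19]

Pointers start at i = 1, j = 8.
i stops at index 1 (arr[1]=27 > 21), j stops at index 8 (arr[8]=19 <= 21): swap arr[1] and arr[8], array becomes [21, 19, 13, 26, 25, 19, 32, 23, 27]
i stops at index 3 (arr[3]=26 > 21), j stops at index 5 (arr[5]=19 <= 21): swap arr[3] and arr[5], array becomes [21, 19, 13, 19, 25, 26, 32, 23, 27]
i ends at 4, j ends at 3: the pointers have crossed (j < i), so scanning stops.

Swap pivot arr[0] with arr[3] to place pivot at position 3: [19, 19, 13, 21, 25, 26, 32, 23, 27]
Pivot position: 3

After partitioning with pivot 21, the array becomes [19, 19, 13, 21, 25, 26, 32, 23, 27]. The pivot is placed at index 3. All elements to the left of the pivot are <= 21, and all elements to the right are > 21.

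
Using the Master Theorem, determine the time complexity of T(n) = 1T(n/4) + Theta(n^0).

Master Theorem for T(n) = 1T(n/4) + O(n^0):

a = 1, b = 4, c = 0
log_b(a) = log_4(1) = 0.0000

Case 2: c = 0 = log_4(1) = 0.0000
T(n) = O(n^0 log n) = O(log n)

For T(n) = 1T(n/4) + O(n^0): log_4(1) = 0.0000. This is Case 2 of the Master Theorem (c = log_b(a), equal work at all levels), giving O(log n).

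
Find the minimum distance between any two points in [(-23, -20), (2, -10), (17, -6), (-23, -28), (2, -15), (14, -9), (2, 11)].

Computing all pairwise distances among 7 points:

d((-23, -20), (2, -10)) = 26.9258
d((-23, -20), (17, -6)) = 42.3792
d((-23, -20), (-23, -28)) = 8.0
d((-23, -20), (2, -15)) = 25.4951
d((-23, -20), (14, -9)) = 38.6005
d((-23, -20), (2, 11)) = 39.8246
d((2, -10), (17, -6)) = 15.5242
d((2, -10), (-23, -28)) = 30.8058
d((2, -10), (2, -15)) = 5.0
d((2, -10), (14, -9)) = 12.0416
d((2, -10), (2, 11)) = 21.0
d((17, -6), (-23, -28)) = 45.6508
d((17, -6), (2, -15)) = 17.4929
d((17, -6), (14, -9)) = 4.2426 <-- minimum
d((17, -6), (2, 11)) = 22.6716
d((-23, -28), (2, -15)) = 28.178
d((-23, -28), (14, -9)) = 41.5933
d((-23, -28), (2, 11)) = 46.3249
d((2, -15), (14, -9)) = 13.4164
d((2, -15), (2, 11)) = 26.0
d((14, -9), (2, 11)) = 23.3238

Closest pair: (17, -6) and (14, -9) with distance 4.2426

The closest pair is (17, -6) and (14, -9) with Euclidean distance 4.2426. For 7 points, brute-force pairwise comparison is shown above. For large n, the divide-and-conquer algorithm (sort by x, recurse on halves, check the dividing strip) achieves O(n log n).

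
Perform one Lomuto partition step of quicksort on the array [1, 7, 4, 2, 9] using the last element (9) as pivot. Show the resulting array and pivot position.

Lomuto partition with pivot = 9:

Initial array: [1, 7, 4, 2, 9]

arr[0]=1 <= 9: swap with position 0, array becomes [1, 7, 4, 2, 9]
arr[1]=7 <= 9: swap with position 1, array becomes [1, 7, 4, 2, 9]
arr[2]=4 <= 9: swap with position 2, array becomes [1, 7, 4, 2, 9]
arr[3]=2 <= 9: swap with position 3, array becomes [1, 7, 4, 2, 9]

Place pivot at position 4: [1, 7, 4, 2, 9]
Pivot position: 4

After partitioning with pivot 9, the array becomes [1, 7, 4, 2, 9]. The pivot is placed at index 4. All elements to the left of the pivot are <= 9, and all elements to the right are > 9.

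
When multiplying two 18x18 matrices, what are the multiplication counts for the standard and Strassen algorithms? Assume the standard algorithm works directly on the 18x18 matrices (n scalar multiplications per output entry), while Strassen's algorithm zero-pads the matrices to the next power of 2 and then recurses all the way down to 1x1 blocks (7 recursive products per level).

Matrix multiplication for 18x18 matrices:

Strassen's algorithm requires power-of-2 dimensions. Pad 18x18 to 32x32 (next power of 2).

Standard algorithm: 18^3 = 5832 multiplications
Strassen's algorithm: 7^(log2(32)) = 7^5 = 16807 multiplications
Difference: 5832 - 16807 = -10975 (Strassen uses MORE here due to padding overhead — for small or just-over-power-of-2 n, padding can outweigh the per-level savings)

Standard: 5832 multiplications (18^3). Strassen: 16807 multiplications (7^5, after padding to 32x32). Strassen reduces 8 recursive multiplications to 7 at each level.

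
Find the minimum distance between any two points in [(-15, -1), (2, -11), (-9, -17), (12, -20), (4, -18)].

Computing all pairwise distances among 5 points:

d((-15, -1), (2, -11)) = 19.7231
d((-15, -1), (-9, -17)) = 17.088
d((-15, -1), (12, -20)) = 33.0151
d((-15, -1), (4, -18)) = 25.4951
d((2, -11), (-9, -17)) = 12.53
d((2, -11), (12, -20)) = 13.4536
d((2, -11), (4, -18)) = 7.2801 <-- minimum
d((-9, -17), (12, -20)) = 21.2132
d((-9, -17), (4, -18)) = 13.0384
d((12, -20), (4, -18)) = 8.2462

Closest pair: (2, -11) and (4, -18) with distance 7.2801

The closest pair is (2, -11) and (4, -18) with Euclidean distance 7.2801. For 5 points, brute-force pairwise comparison is shown above. For large n, the divide-and-conquer algorithm (sort by x, recurse on halves, check the dividing strip) achieves O(n log n).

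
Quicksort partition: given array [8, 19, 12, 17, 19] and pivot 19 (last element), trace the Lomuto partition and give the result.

Lomuto partition with pivot = 19:

Initial array: [8, 19, 12, 17, 19]

arr[0]=8 <= 19: swap with position 0, array becomes [8, 19, 12, 17, 19]
arr[1]=19 <= 19: swap with position 1, array becomes [8, 19, 12, 17, 19]
arr[2]=12 <= 19: swap with position 2, array becomes [8, 19, 12, 17, 19]
arr[3]=17 <= 19: swap with position 3, array becomes [8, 19, 12, 17, 19]

Place pivot at position 4: [8, 19, 12, 17, 19]
Pivot position: 4

After partitioning with pivot 19, the array becomes [8, 19, 12, 17, 19]. The pivot is placed at index 4. All elements to the left of the pivot are <= 19, and all elements to the right are > 19.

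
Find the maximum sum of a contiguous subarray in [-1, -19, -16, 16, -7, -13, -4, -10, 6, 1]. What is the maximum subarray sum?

Using Kadane's algorithm on [-1, -19, -16, 16, -7, -13, -4, -10, 6, 1]:

Scanning through the array:
Position 1 (value -19): max_ending_here = -19, max_so_far = -1
Position 2 (value -16): max_ending_here = -16, max_so_far = -1
Position 3 (value 16): max_ending_here = 16, max_so_far = 16
Position 4 (value -7): max_ending_here = 9, max_so_far = 16
Position 5 (value -13): max_ending_here = -4, max_so_far = 16
Position 6 (value -4): max_ending_here = -4, max_so_far = 16
Position 7 (value -10): max_ending_here = -10, max_so_far = 16
Position 8 (value 6): max_ending_here = 6, max_so_far = 16
Position 9 (value 1): max_ending_here = 7, max_so_far = 16

Maximum subarray: [16]
Maximum sum: 16

The maximum subarray is [16] with sum 16. This subarray runs from index 3 to index 3.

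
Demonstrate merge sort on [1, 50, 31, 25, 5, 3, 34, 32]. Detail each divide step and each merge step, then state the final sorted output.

Merge sort trace:

Split: [1, 50, 31, 25, 5, 3, 34, 32] -> [1, 50, 31, 25] and [5, 3, 34, 32]
  Split: [1, 50, 31, 25] -> [1, 50] and [31, 25]
    Split: [1, 50] -> [1] and [50]
    Merge: [1] + [50] -> [1, 50]
    Split: [31, 25] -> [31] and [25]
    Merge: [31] + [25] -> [25, 31]
  Merge: [1, 50] + [25, 31] -> [1, 25, 31, 50]
  Split: [5, 3, 34, 32] -> [5, 3] and [34, 32]
    Split: [5, 3] -> [5] and [3]
    Merge: [5] + [3] -> [3, 5]
    Split: [34, 32] -> [34] and [32]
    Merge: [34] + [32] -> [32, 34]
  Merge: [3, 5] + [32, 34] -> [3, 5, 32, 34]
Merge: [1, 25, 31, 50] + [3, 5, 32, 34] -> [1, 3, 5, 25, 31, 32, 34, 50]

Final sorted array: [1, 3, 5, 25, 31, 32, 34, 50]

The merge sort proceeds by recursively splitting the array and merging sorted halves.
After all merges, the sorted array is [1, 3, 5, 25, 31, 32, 34, 50].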